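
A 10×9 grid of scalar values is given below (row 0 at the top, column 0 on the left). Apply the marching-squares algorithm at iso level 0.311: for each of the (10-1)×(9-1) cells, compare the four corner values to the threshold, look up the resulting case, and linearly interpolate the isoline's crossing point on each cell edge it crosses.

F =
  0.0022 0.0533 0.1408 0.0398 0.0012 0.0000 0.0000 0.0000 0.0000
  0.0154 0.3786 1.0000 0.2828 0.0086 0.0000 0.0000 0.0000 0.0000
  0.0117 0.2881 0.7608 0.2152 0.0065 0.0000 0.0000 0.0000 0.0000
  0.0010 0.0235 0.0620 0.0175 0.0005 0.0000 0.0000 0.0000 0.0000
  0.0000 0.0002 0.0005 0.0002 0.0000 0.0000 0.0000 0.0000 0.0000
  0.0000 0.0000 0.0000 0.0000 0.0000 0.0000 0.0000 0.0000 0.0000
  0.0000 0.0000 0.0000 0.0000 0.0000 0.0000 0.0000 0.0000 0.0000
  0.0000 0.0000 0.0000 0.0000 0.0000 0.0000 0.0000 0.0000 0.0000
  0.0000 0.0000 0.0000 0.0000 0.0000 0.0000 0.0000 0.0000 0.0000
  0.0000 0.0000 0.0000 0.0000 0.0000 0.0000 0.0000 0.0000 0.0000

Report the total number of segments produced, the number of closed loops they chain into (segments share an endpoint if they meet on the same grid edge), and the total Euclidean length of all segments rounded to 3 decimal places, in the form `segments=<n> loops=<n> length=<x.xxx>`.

segments=8 loops=1 length=6.925

cell (0,0): code 0100 → (0.792,1.000)–(1.000,0.814)
cell (0,1): code 1100 → (0.198,2.000)–(0.792,1.000)
cell (0,2): code 1000 → (1.000,2.961)–(0.198,2.000)
cell (1,0): code 0010 → (1.000,0.814)–(1.747,1.000)
cell (1,1): code 0111 → (1.747,1.000)–(2.000,1.048)
cell (1,2): code 1001 → (2.000,2.824)–(1.000,2.961)
cell (2,1): code 0010 → (2.000,1.048)–(2.644,2.000)
cell (2,2): code 0001 → (2.644,2.000)–(2.000,2.824)
total: 8 segments, chained into 1 closed loop(s), length Σ = 6.924948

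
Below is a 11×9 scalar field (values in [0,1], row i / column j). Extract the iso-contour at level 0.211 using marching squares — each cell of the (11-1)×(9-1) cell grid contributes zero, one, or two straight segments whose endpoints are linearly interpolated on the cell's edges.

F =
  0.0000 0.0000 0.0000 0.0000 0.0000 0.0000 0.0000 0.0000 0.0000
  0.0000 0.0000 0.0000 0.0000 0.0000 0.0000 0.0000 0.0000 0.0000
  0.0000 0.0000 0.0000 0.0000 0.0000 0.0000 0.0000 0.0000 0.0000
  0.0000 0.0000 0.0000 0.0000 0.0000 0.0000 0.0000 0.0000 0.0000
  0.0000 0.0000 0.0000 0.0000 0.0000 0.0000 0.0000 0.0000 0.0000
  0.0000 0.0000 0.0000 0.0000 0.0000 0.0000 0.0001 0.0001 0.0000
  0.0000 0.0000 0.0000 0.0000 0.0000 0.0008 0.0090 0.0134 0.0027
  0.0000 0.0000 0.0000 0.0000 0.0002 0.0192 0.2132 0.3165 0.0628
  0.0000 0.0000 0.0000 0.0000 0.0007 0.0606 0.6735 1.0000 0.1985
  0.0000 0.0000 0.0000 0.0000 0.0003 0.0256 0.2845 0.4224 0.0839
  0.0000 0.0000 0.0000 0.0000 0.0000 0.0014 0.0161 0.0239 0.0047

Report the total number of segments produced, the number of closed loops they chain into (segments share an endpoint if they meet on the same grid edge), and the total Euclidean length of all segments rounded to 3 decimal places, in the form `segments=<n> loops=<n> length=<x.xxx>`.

segments=10 loops=1 length=8.424

cell (6,5): code 0100 → (6.989,6.000)–(7.000,5.989)
cell (6,6): code 1100 → (6.652,7.000)–(6.989,6.000)
cell (6,7): code 1000 → (7.000,7.416)–(6.652,7.000)
cell (7,5): code 0110 → (7.000,5.989)–(8.000,5.245)
cell (7,7): code 1001 → (8.000,7.984)–(7.000,7.416)
cell (8,5): code 0110 → (8.000,5.245)–(9.000,5.716)
cell (8,7): code 1001 → (9.000,7.625)–(8.000,7.984)
cell (9,5): code 0010 → (9.000,5.716)–(9.274,6.000)
cell (9,6): code 0011 → (9.274,6.000)–(9.530,7.000)
cell (9,7): code 0001 → (9.530,7.000)–(9.000,7.625)
total: 10 segments, chained into 1 closed loop(s), length Σ = 8.423894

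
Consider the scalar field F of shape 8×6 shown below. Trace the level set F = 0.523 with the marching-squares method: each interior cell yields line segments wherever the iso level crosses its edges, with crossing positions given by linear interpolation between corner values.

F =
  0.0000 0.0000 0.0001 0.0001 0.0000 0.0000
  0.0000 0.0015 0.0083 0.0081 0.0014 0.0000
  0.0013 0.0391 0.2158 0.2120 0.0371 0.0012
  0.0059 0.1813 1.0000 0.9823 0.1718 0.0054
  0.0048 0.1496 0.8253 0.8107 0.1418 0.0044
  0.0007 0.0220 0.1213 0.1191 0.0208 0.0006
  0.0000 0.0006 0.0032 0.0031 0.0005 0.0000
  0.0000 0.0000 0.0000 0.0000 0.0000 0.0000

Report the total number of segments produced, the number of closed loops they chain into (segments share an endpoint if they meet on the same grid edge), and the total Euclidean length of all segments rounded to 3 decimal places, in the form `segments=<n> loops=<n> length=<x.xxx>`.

segments=8 loops=1 length=6.902

cell (2,1): code 0100 → (2.392,2.000)–(3.000,1.417)
cell (2,2): code 1100 → (2.404,3.000)–(2.392,2.000)
cell (2,3): code 1000 → (3.000,3.567)–(2.404,3.000)
cell (3,1): code 0110 → (3.000,1.417)–(4.000,1.553)
cell (3,3): code 1001 → (4.000,3.430)–(3.000,3.567)
cell (4,1): code 0010 → (4.000,1.553)–(4.429,2.000)
cell (4,2): code 0011 → (4.429,2.000)–(4.416,3.000)
cell (4,3): code 0001 → (4.416,3.000)–(4.000,3.430)
total: 8 segments, chained into 1 closed loop(s), length Σ = 6.901911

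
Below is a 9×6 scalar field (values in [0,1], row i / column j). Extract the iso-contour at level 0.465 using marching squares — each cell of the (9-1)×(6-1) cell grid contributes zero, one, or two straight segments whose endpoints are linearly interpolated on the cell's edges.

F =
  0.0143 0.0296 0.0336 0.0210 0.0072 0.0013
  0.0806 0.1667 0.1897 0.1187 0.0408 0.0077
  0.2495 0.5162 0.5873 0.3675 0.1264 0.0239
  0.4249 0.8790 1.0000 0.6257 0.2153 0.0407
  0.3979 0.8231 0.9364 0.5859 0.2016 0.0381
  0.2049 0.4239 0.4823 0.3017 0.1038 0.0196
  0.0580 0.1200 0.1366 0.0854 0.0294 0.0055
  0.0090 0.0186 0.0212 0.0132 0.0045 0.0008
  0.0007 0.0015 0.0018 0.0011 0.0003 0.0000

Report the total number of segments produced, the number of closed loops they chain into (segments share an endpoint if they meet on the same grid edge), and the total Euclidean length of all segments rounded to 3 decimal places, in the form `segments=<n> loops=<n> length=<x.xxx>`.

segments=14 loops=1 length=10.396

cell (1,0): code 0100 → (1.854,1.000)–(2.000,0.808)
cell (1,1): code 1100 → (1.692,2.000)–(1.854,1.000)
cell (1,2): code 1000 → (2.000,2.556)–(1.692,2.000)
cell (2,0): code 0110 → (2.000,0.808)–(3.000,0.088)
cell (2,2): code 1101 → (2.378,3.000)–(2.000,2.556)
cell (2,3): code 1000 → (3.000,3.392)–(2.378,3.000)
cell (3,0): code 0110 → (3.000,0.088)–(4.000,0.158)
cell (3,3): code 1001 → (4.000,3.315)–(3.000,3.392)
cell (4,0): code 0010 → (4.000,0.158)–(4.897,1.000)
cell (4,1): code 0111 → (4.897,1.000)–(5.000,1.704)
cell (4,2): code 1011 → (5.000,2.096)–(4.425,3.000)
cell (4,3): code 0001 → (4.425,3.000)–(4.000,3.315)
cell (5,1): code 0010 → (5.000,1.704)–(5.050,2.000)
cell (5,2): code 0001 → (5.050,2.000)–(5.000,2.096)
total: 14 segments, chained into 1 closed loop(s), length Σ = 10.396086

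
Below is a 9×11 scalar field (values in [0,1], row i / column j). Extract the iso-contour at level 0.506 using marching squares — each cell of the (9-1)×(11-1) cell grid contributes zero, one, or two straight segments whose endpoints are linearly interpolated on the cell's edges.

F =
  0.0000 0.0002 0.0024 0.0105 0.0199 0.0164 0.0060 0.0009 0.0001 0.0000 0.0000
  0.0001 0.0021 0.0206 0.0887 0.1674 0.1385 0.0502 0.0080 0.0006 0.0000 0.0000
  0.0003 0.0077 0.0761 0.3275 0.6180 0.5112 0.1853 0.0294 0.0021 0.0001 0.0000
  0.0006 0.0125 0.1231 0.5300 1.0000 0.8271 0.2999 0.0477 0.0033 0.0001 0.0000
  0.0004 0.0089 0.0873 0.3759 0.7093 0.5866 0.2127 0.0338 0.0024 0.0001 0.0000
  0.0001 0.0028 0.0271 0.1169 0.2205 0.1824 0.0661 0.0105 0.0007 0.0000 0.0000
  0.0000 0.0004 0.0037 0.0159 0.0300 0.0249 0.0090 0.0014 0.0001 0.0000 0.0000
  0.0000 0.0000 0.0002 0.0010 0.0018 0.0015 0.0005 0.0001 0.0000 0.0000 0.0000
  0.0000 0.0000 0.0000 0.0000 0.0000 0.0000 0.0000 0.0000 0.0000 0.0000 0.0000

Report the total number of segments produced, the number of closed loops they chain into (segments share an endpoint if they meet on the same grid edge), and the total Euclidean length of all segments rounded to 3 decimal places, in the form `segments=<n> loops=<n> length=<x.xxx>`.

segments=12 loops=1 length=8.103

cell (1,3): code 0100 → (1.751,4.000)–(2.000,3.614)
cell (1,4): code 1100 → (1.986,5.000)–(1.751,4.000)
cell (1,5): code 1000 → (2.000,5.016)–(1.986,5.000)
cell (2,2): code 0100 → (2.881,3.000)–(3.000,2.941)
cell (2,3): code 1110 → (2.000,3.614)–(2.881,3.000)
cell (2,5): code 1001 → (3.000,5.609)–(2.000,5.016)
cell (3,2): code 0010 → (3.000,2.941)–(3.156,3.000)
cell (3,3): code 0111 → (3.156,3.000)–(4.000,3.390)
cell (3,5): code 1001 → (4.000,5.216)–(3.000,5.609)
cell (4,3): code 0010 → (4.000,3.390)–(4.416,4.000)
cell (4,4): code 0011 → (4.416,4.000)–(4.199,5.000)
cell (4,5): code 0001 → (4.199,5.000)–(4.000,5.216)
total: 12 segments, chained into 1 closed loop(s), length Σ = 8.102809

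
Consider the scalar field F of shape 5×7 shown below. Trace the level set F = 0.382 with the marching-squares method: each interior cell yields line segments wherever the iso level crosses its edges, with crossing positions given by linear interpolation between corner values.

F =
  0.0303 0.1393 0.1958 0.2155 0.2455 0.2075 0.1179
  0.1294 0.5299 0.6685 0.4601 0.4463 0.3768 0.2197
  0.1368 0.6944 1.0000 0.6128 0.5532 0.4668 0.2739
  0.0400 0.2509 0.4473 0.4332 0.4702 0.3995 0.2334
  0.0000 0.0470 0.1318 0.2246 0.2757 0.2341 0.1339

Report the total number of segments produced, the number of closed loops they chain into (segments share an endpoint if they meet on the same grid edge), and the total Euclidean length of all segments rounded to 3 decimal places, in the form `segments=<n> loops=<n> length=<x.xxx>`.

cell (0,0): code 0100 → (0.621,1.000)–(1.000,0.631)
cell (0,1): code 1100 → (0.394,2.000)–(0.621,1.000)
cell (0,2): code 1100 → (0.681,3.000)–(0.394,2.000)
cell (0,3): code 1100 → (0.680,4.000)–(0.681,3.000)
cell (0,4): code 1000 → (1.000,4.925)–(0.680,4.000)
cell (1,0): code 0110 → (1.000,0.631)–(2.000,0.440)
cell (1,4): code 1101 → (1.058,5.000)–(1.000,4.925)
cell (1,5): code 1000 → (2.000,5.440)–(1.058,5.000)
cell (2,0): code 0010 → (2.000,0.440)–(2.704,1.000)
cell (2,1): code 0111 → (2.704,1.000)–(3.000,1.668)
cell (2,5): code 1001 → (3.000,5.105)–(2.000,5.440)
cell (3,1): code 0010 → (3.000,1.668)–(3.207,2.000)
cell (3,2): code 0011 → (3.207,2.000)–(3.245,3.000)
cell (3,3): code 0011 → (3.245,3.000)–(3.453,4.000)
cell (3,4): code 0011 → (3.453,4.000)–(3.106,5.000)
cell (3,5): code 0001 → (3.106,5.000)–(3.000,5.105)
total: 16 segments, chained into 1 closed loop(s), length Σ = 13.032402

segments=16 loops=1 length=13.032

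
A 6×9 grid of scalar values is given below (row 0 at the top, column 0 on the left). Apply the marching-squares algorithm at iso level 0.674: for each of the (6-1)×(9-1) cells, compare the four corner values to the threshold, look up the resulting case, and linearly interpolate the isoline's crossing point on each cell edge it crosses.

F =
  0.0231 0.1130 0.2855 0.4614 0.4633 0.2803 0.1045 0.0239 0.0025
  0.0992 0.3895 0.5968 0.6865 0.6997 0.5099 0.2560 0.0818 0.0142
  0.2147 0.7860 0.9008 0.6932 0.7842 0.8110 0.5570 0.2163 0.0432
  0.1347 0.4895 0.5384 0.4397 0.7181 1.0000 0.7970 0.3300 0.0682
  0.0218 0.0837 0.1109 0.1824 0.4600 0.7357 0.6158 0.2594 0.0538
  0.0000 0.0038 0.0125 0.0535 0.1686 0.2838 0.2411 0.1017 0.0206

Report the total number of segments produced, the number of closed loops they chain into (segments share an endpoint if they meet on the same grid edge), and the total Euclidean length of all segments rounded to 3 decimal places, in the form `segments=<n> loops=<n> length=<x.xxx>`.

segments=20 loops=1 length=13.964

cell (0,2): code 0100 → (0.944,3.000)–(1.000,2.861)
cell (0,3): code 1100 → (0.891,4.000)–(0.944,3.000)
cell (0,4): code 1000 → (1.000,4.135)–(0.891,4.000)
cell (1,0): code 0100 → (1.718,1.000)–(2.000,0.804)
cell (1,1): code 1100 → (1.254,2.000)–(1.718,1.000)
cell (1,2): code 1110 → (1.000,2.861)–(1.254,2.000)
cell (1,4): code 1101 → (1.545,5.000)–(1.000,4.135)
cell (1,5): code 1000 → (2.000,5.539)–(1.545,5.000)
cell (2,0): code 0010 → (2.000,0.804)–(2.378,1.000)
cell (2,1): code 0011 → (2.378,1.000)–(2.626,2.000)
cell (2,2): code 0011 → (2.626,2.000)–(2.076,3.000)
cell (2,3): code 0111 → (2.076,3.000)–(3.000,3.842)
cell (2,5): code 1101 → (2.487,6.000)–(2.000,5.539)
cell (2,6): code 1000 → (3.000,6.263)–(2.487,6.000)
cell (3,3): code 0010 → (3.000,3.842)–(3.171,4.000)
cell (3,4): code 0111 → (3.171,4.000)–(4.000,4.776)
cell (3,5): code 1011 → (4.000,5.515)–(3.679,6.000)
cell (3,6): code 0001 → (3.679,6.000)–(3.000,6.263)
cell (4,4): code 0010 → (4.000,4.776)–(4.137,5.000)
cell (4,5): code 0001 → (4.137,5.000)–(4.000,5.515)
total: 20 segments, chained into 1 closed loop(s), length Σ = 13.963773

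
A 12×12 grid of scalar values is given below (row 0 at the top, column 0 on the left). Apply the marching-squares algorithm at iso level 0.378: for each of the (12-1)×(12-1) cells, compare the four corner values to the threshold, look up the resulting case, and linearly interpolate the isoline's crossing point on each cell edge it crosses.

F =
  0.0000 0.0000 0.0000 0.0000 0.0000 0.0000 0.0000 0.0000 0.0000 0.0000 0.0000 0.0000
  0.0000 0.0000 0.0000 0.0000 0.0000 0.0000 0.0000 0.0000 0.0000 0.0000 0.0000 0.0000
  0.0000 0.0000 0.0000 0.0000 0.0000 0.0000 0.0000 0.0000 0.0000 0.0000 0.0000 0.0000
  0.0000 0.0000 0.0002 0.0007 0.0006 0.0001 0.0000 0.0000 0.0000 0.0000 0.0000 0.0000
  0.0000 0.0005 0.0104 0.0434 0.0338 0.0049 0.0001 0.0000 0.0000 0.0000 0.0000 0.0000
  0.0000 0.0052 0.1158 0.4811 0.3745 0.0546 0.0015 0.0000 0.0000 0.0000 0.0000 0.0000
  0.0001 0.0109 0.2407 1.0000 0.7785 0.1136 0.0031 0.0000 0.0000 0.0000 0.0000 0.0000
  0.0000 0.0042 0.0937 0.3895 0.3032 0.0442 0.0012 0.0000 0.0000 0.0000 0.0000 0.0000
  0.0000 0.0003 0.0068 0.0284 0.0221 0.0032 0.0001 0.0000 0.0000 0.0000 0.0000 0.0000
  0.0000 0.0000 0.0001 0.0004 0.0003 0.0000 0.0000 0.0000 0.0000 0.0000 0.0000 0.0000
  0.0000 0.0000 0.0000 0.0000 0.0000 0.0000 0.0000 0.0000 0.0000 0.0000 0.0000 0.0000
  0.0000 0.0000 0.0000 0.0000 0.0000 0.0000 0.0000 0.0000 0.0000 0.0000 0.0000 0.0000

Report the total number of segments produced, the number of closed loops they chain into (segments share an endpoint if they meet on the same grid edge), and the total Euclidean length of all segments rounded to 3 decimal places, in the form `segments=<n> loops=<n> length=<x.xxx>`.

cell (4,2): code 0100 → (4.764,3.000)–(5.000,2.718)
cell (4,3): code 1000 → (5.000,3.967)–(4.764,3.000)
cell (5,2): code 0110 → (5.000,2.718)–(6.000,2.181)
cell (5,3): code 1101 → (5.009,4.000)–(5.000,3.967)
cell (5,4): code 1000 → (6.000,4.602)–(5.009,4.000)
cell (6,2): code 0110 → (6.000,2.181)–(7.000,2.961)
cell (6,3): code 1011 → (7.000,3.133)–(6.843,4.000)
cell (6,4): code 0001 → (6.843,4.000)–(6.000,4.602)
cell (7,2): code 0010 → (7.000,2.961)–(7.032,3.000)
cell (7,3): code 0001 → (7.032,3.000)–(7.000,3.133)
total: 10 segments, chained into 1 closed loop(s), length Σ = 7.064400

segments=10 loops=1 length=7.064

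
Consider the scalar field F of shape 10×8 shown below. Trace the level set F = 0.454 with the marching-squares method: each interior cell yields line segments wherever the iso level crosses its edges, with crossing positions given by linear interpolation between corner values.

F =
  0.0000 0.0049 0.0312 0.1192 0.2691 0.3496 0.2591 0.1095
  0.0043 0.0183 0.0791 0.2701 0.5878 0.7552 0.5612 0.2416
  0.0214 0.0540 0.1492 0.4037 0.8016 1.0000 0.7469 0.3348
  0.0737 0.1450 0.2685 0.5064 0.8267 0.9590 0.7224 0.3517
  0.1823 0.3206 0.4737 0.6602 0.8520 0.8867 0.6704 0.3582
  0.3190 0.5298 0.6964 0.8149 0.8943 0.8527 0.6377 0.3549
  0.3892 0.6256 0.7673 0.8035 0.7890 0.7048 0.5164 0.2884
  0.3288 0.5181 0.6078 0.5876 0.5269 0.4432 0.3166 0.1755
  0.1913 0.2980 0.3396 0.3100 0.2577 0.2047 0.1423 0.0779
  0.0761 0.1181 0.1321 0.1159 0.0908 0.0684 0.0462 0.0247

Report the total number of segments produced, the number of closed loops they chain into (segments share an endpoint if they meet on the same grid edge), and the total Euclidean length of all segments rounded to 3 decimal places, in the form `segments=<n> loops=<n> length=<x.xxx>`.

cell (0,3): code 0100 → (0.580,4.000)–(1.000,3.579)
cell (0,4): code 1100 → (0.257,5.000)–(0.580,4.000)
cell (0,5): code 1100 → (0.645,6.000)–(0.257,5.000)
cell (0,6): code 1000 → (1.000,6.335)–(0.645,6.000)
cell (1,3): code 0110 → (1.000,3.579)–(2.000,3.126)
cell (1,6): code 1001 → (2.000,6.711)–(1.000,6.335)
cell (2,2): code 0100 → (2.490,3.000)–(3.000,2.780)
cell (2,3): code 1110 → (2.000,3.126)–(2.490,3.000)
cell (2,6): code 1001 → (3.000,6.724)–(2.000,6.711)
cell (3,1): code 0100 → (3.904,2.000)–(4.000,1.871)
cell (3,2): code 1110 → (3.000,2.780)–(3.904,2.000)
cell (3,6): code 1001 → (4.000,6.693)–(3.000,6.724)
cell (4,0): code 0100 → (4.638,1.000)–(5.000,0.640)
cell (4,1): code 1110 → (4.000,1.871)–(4.638,1.000)
cell (4,6): code 1001 → (5.000,6.650)–(4.000,6.693)
cell (5,0): code 0110 → (5.000,0.640)–(6.000,0.274)
cell (5,6): code 1001 → (6.000,6.274)–(5.000,6.650)
cell (6,0): code 0110 → (6.000,0.274)–(7.000,0.661)
cell (6,4): code 1011 → (7.000,4.871)–(6.959,5.000)
cell (6,5): code 0011 → (6.959,5.000)–(6.312,6.000)
cell (6,6): code 0001 → (6.312,6.000)–(6.000,6.274)
cell (7,0): code 0010 → (7.000,0.661)–(7.291,1.000)
cell (7,1): code 0011 → (7.291,1.000)–(7.573,2.000)
cell (7,2): code 0011 → (7.573,2.000)–(7.481,3.000)
cell (7,3): code 0011 → (7.481,3.000)–(7.271,4.000)
cell (7,4): code 0001 → (7.271,4.000)–(7.000,4.871)
total: 26 segments, chained into 1 closed loop(s), length Σ = 21.750714

segments=26 loops=1 length=21.751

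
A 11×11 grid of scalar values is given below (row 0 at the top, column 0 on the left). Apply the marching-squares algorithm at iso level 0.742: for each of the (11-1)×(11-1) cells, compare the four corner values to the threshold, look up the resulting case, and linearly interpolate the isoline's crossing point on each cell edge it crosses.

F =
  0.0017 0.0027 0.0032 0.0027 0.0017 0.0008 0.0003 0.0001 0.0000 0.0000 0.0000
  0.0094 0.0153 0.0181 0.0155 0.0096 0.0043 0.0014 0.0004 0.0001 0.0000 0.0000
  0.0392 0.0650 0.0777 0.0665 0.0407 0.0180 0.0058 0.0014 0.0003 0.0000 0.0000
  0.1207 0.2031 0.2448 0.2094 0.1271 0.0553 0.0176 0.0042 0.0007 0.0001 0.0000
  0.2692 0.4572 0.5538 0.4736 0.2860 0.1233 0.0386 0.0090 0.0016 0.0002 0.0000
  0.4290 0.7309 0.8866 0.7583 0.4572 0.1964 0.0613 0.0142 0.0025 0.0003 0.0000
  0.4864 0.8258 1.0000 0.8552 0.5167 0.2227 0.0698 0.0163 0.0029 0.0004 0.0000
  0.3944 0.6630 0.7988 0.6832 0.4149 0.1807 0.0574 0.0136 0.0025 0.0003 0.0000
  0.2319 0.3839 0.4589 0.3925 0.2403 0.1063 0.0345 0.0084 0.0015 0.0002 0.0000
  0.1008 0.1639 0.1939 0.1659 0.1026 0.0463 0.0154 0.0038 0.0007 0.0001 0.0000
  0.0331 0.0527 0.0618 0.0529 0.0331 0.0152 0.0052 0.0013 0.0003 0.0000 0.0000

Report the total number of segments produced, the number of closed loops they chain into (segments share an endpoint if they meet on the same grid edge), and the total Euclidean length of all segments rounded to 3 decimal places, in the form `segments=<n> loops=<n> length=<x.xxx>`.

segments=12 loops=1 length=7.914

cell (4,1): code 0100 → (4.566,2.000)–(5.000,1.071)
cell (4,2): code 1100 → (4.943,3.000)–(4.566,2.000)
cell (4,3): code 1000 → (5.000,3.054)–(4.943,3.000)
cell (5,0): code 0100 → (5.117,1.000)–(6.000,0.753)
cell (5,1): code 1110 → (5.000,1.071)–(5.117,1.000)
cell (5,3): code 1001 → (6.000,3.334)–(5.000,3.054)
cell (6,0): code 0010 → (6.000,0.753)–(6.515,1.000)
cell (6,1): code 0111 → (6.515,1.000)–(7.000,1.582)
cell (6,2): code 1011 → (7.000,2.491)–(6.658,3.000)
cell (6,3): code 0001 → (6.658,3.000)–(6.000,3.334)
cell (7,1): code 0010 → (7.000,1.582)–(7.167,2.000)
cell (7,2): code 0001 → (7.167,2.000)–(7.000,2.491)
total: 12 segments, chained into 1 closed loop(s), length Σ = 7.914264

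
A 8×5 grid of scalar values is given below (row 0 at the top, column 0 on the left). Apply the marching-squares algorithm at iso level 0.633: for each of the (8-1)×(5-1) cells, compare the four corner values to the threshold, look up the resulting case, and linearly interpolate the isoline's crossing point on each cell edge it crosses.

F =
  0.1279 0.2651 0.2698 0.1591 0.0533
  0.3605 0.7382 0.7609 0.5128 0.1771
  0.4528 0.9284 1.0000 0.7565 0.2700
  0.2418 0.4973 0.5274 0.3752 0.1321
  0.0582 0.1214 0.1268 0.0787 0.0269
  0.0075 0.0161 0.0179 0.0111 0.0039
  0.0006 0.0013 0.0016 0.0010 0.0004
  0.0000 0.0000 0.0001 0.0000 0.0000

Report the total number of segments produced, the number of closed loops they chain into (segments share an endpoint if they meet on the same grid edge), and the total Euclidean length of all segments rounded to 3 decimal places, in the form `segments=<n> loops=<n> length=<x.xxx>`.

cell (0,0): code 0100 → (0.778,1.000)–(1.000,0.721)
cell (0,1): code 1100 → (0.740,2.000)–(0.778,1.000)
cell (0,2): code 1000 → (1.000,2.516)–(0.740,2.000)
cell (1,0): code 0110 → (1.000,0.721)–(2.000,0.379)
cell (1,2): code 1101 → (1.493,3.000)–(1.000,2.516)
cell (1,3): code 1000 → (2.000,3.254)–(1.493,3.000)
cell (2,0): code 0010 → (2.000,0.379)–(2.685,1.000)
cell (2,1): code 0011 → (2.685,1.000)–(2.777,2.000)
cell (2,2): code 0011 → (2.777,2.000)–(2.324,3.000)
cell (2,3): code 0001 → (2.324,3.000)–(2.000,3.254)
total: 10 segments, chained into 1 closed loop(s), length Σ = 7.688112

segments=10 loops=1 length=7.688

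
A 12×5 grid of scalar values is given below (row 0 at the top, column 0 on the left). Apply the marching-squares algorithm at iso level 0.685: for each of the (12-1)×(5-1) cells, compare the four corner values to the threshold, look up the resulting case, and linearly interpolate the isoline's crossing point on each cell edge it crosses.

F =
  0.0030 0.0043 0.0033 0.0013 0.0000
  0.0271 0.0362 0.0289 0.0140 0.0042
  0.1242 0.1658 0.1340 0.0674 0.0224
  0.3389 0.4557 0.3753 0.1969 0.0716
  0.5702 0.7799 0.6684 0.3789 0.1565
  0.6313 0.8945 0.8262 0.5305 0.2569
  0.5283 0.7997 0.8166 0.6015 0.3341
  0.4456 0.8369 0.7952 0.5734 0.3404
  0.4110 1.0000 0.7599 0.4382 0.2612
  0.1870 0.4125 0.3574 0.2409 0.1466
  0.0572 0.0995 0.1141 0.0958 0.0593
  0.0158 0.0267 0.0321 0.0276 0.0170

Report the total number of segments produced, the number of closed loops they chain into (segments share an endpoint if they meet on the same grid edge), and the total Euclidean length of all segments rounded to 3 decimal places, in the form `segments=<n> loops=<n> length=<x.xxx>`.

cell (3,0): code 0100 → (3.707,1.000)–(4.000,0.547)
cell (3,1): code 1000 → (4.000,1.851)–(3.707,1.000)
cell (4,0): code 0110 → (4.000,0.547)–(5.000,0.204)
cell (4,1): code 1101 → (4.105,2.000)–(4.000,1.851)
cell (4,2): code 1000 → (5.000,2.478)–(4.105,2.000)
cell (5,0): code 0110 → (5.000,0.204)–(6.000,0.577)
cell (5,2): code 1001 → (6.000,2.612)–(5.000,2.478)
cell (6,0): code 0110 → (6.000,0.577)–(7.000,0.612)
cell (6,2): code 1001 → (7.000,2.497)–(6.000,2.612)
cell (7,0): code 0110 → (7.000,0.612)–(8.000,0.465)
cell (7,2): code 1001 → (8.000,2.233)–(7.000,2.497)
cell (8,0): code 0010 → (8.000,0.465)–(8.536,1.000)
cell (8,1): code 0011 → (8.536,1.000)–(8.186,2.000)
cell (8,2): code 0001 → (8.186,2.000)–(8.000,2.233)
total: 14 segments, chained into 1 closed loop(s), length Σ = 11.936276

segments=14 loops=1 length=11.936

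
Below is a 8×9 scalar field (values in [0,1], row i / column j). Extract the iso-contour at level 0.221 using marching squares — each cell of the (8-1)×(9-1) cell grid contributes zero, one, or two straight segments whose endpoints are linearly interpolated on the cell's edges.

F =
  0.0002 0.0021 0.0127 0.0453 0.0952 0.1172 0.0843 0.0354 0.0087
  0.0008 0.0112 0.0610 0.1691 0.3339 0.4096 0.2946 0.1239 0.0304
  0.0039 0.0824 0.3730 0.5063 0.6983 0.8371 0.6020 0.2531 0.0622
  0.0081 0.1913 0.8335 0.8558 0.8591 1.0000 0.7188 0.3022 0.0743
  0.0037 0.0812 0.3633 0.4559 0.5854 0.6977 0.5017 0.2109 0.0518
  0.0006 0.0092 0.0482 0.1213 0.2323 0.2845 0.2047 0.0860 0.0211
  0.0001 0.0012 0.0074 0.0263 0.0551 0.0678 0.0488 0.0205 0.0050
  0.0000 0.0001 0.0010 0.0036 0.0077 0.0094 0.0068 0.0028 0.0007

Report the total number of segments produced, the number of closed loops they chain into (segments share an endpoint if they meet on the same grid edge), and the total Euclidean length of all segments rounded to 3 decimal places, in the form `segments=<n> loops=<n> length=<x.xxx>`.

cell (0,3): code 0100 → (0.527,4.000)–(1.000,3.315)
cell (0,4): code 1100 → (0.355,5.000)–(0.527,4.000)
cell (0,5): code 1100 → (0.650,6.000)–(0.355,5.000)
cell (0,6): code 1000 → (1.000,6.431)–(0.650,6.000)
cell (1,1): code 0100 → (1.513,2.000)–(2.000,1.477)
cell (1,2): code 1100 → (1.154,3.000)–(1.513,2.000)
cell (1,3): code 1110 → (1.000,3.315)–(1.154,3.000)
cell (1,6): code 1101 → (1.752,7.000)–(1.000,6.431)
cell (1,7): code 1000 → (2.000,7.168)–(1.752,7.000)
cell (2,1): code 0110 → (2.000,1.477)–(3.000,1.046)
cell (2,7): code 1001 → (3.000,7.356)–(2.000,7.168)
cell (3,1): code 0110 → (3.000,1.046)–(4.000,1.496)
cell (3,6): code 1011 → (4.000,6.965)–(3.889,7.000)
cell (3,7): code 0001 → (3.889,7.000)–(3.000,7.356)
cell (4,1): code 0010 → (4.000,1.496)–(4.452,2.000)
cell (4,2): code 0011 → (4.452,2.000)–(4.702,3.000)
cell (4,3): code 0111 → (4.702,3.000)–(5.000,3.898)
cell (4,5): code 1011 → (5.000,5.796)–(4.945,6.000)
cell (4,6): code 0001 → (4.945,6.000)–(4.000,6.965)
cell (5,3): code 0010 → (5.000,3.898)–(5.064,4.000)
cell (5,4): code 0011 → (5.064,4.000)–(5.293,5.000)
cell (5,5): code 0001 → (5.293,5.000)–(5.000,5.796)
total: 22 segments, chained into 1 closed loop(s), length Σ = 17.302882

segments=22 loops=1 length=17.303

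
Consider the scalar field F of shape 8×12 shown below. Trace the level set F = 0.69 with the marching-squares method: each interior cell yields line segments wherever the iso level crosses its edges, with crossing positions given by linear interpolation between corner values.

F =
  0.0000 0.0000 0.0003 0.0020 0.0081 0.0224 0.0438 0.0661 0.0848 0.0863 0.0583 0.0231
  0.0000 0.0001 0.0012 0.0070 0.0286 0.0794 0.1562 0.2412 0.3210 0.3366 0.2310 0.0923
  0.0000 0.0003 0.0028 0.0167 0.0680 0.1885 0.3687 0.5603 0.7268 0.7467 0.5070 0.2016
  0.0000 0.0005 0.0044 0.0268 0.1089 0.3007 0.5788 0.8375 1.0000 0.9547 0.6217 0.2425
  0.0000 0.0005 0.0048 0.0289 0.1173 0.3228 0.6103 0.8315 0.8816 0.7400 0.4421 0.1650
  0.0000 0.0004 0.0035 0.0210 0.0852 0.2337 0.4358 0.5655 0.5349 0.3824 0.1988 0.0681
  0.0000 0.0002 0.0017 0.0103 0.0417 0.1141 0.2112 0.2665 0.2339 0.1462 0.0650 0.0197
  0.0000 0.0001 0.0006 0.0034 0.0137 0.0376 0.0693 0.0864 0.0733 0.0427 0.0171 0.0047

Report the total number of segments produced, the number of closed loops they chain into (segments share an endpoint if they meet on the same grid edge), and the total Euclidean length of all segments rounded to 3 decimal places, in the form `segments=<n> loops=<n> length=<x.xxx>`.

segments=12 loops=1 length=9.663

cell (1,7): code 0100 → (1.909,8.000)–(2.000,7.779)
cell (1,8): code 1100 → (1.862,9.000)–(1.909,8.000)
cell (1,9): code 1000 → (2.000,9.237)–(1.862,9.000)
cell (2,6): code 0100 → (2.468,7.000)–(3.000,6.430)
cell (2,7): code 1110 → (2.000,7.779)–(2.468,7.000)
cell (2,9): code 1001 → (3.000,9.795)–(2.000,9.237)
cell (3,6): code 0110 → (3.000,6.430)–(4.000,6.360)
cell (3,9): code 1001 → (4.000,9.168)–(3.000,9.795)
cell (4,6): code 0010 → (4.000,6.360)–(4.532,7.000)
cell (4,7): code 0011 → (4.532,7.000)–(4.553,8.000)
cell (4,8): code 0011 → (4.553,8.000)–(4.140,9.000)
cell (4,9): code 0001 → (4.140,9.000)–(4.000,9.168)
total: 12 segments, chained into 1 closed loop(s), length Σ = 9.663171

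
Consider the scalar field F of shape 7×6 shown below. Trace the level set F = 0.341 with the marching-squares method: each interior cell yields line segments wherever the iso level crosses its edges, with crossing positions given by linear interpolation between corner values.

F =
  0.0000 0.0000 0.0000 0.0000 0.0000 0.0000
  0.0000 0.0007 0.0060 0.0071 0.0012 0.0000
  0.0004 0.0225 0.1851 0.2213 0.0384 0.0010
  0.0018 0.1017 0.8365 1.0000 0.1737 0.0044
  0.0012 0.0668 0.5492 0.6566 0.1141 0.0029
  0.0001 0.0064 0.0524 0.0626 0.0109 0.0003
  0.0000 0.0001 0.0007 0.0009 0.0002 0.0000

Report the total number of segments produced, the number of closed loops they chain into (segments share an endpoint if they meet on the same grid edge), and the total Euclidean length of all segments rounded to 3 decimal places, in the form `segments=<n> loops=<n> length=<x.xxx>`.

segments=8 loops=1 length=7.631

cell (2,1): code 0100 → (2.239,2.000)–(3.000,1.326)
cell (2,2): code 1100 → (2.154,3.000)–(2.239,2.000)
cell (2,3): code 1000 → (3.000,3.798)–(2.154,3.000)
cell (3,1): code 0110 → (3.000,1.326)–(4.000,1.568)
cell (3,3): code 1001 → (4.000,3.582)–(3.000,3.798)
cell (4,1): code 0010 → (4.000,1.568)–(4.419,2.000)
cell (4,2): code 0011 → (4.419,2.000)–(4.531,3.000)
cell (4,3): code 0001 → (4.531,3.000)–(4.000,3.582)
total: 8 segments, chained into 1 closed loop(s), length Σ = 7.630835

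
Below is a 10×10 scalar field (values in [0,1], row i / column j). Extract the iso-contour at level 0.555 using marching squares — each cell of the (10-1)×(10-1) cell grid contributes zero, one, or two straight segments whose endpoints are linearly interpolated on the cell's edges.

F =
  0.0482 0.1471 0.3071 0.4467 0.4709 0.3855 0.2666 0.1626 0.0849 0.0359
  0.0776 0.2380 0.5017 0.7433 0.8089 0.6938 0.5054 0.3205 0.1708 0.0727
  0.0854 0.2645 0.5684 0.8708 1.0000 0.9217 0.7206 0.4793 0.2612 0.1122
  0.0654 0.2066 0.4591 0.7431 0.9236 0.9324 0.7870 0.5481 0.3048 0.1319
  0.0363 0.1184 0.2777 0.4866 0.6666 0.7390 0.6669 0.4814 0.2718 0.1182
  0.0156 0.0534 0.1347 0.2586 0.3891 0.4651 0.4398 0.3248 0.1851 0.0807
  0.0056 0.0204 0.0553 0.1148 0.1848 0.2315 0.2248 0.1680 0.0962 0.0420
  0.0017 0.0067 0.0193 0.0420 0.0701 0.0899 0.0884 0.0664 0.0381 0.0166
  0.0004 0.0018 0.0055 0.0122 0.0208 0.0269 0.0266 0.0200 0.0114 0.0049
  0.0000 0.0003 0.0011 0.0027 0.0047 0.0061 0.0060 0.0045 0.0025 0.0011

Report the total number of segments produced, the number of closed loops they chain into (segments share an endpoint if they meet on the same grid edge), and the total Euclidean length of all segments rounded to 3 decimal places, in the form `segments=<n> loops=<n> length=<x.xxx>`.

segments=18 loops=1 length=14.533

cell (0,2): code 0100 → (0.365,3.000)–(1.000,2.221)
cell (0,3): code 1100 → (0.249,4.000)–(0.365,3.000)
cell (0,4): code 1100 → (0.550,5.000)–(0.249,4.000)
cell (0,5): code 1000 → (1.000,5.737)–(0.550,5.000)
cell (1,1): code 0100 → (1.799,2.000)–(2.000,1.956)
cell (1,2): code 1110 → (1.000,2.221)–(1.799,2.000)
cell (1,5): code 1101 → (1.230,6.000)–(1.000,5.737)
cell (1,6): code 1000 → (2.000,6.686)–(1.230,6.000)
cell (2,1): code 0010 → (2.000,1.956)–(2.123,2.000)
cell (2,2): code 0111 → (2.123,2.000)–(3.000,2.338)
cell (2,6): code 1001 → (3.000,6.971)–(2.000,6.686)
cell (3,2): code 0010 → (3.000,2.338)–(3.733,3.000)
cell (3,3): code 0111 → (3.733,3.000)–(4.000,3.380)
cell (3,6): code 1001 → (4.000,6.603)–(3.000,6.971)
cell (4,3): code 0010 → (4.000,3.380)–(4.402,4.000)
cell (4,4): code 0011 → (4.402,4.000)–(4.672,5.000)
cell (4,5): code 0011 → (4.672,5.000)–(4.493,6.000)
cell (4,6): code 0001 → (4.493,6.000)–(4.000,6.603)
total: 18 segments, chained into 1 closed loop(s), length Σ = 14.532979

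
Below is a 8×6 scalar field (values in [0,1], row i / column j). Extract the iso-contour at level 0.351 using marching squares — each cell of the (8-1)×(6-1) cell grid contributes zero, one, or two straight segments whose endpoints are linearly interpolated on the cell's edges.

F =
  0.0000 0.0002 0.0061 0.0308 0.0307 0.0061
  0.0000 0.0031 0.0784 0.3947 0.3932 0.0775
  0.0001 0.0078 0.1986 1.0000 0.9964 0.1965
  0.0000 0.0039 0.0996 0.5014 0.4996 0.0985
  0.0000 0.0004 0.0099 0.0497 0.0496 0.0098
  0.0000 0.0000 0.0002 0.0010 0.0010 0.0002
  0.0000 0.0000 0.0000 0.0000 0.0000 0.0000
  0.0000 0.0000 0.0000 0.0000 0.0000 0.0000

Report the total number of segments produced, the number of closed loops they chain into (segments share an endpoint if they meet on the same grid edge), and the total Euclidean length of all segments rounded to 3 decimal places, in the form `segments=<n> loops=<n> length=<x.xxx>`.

segments=10 loops=1 length=7.949

cell (0,2): code 0100 → (0.880,3.000)–(1.000,2.862)
cell (0,3): code 1100 → (0.884,4.000)–(0.880,3.000)
cell (0,4): code 1000 → (1.000,4.134)–(0.884,4.000)
cell (1,2): code 0110 → (1.000,2.862)–(2.000,2.190)
cell (1,4): code 1001 → (2.000,4.807)–(1.000,4.134)
cell (2,2): code 0110 → (2.000,2.190)–(3.000,2.626)
cell (2,4): code 1001 → (3.000,4.370)–(2.000,4.807)
cell (3,2): code 0010 → (3.000,2.626)–(3.333,3.000)
cell (3,3): code 0011 → (3.333,3.000)–(3.330,4.000)
cell (3,4): code 0001 → (3.330,4.000)–(3.000,4.370)
total: 10 segments, chained into 1 closed loop(s), length Σ = 7.949484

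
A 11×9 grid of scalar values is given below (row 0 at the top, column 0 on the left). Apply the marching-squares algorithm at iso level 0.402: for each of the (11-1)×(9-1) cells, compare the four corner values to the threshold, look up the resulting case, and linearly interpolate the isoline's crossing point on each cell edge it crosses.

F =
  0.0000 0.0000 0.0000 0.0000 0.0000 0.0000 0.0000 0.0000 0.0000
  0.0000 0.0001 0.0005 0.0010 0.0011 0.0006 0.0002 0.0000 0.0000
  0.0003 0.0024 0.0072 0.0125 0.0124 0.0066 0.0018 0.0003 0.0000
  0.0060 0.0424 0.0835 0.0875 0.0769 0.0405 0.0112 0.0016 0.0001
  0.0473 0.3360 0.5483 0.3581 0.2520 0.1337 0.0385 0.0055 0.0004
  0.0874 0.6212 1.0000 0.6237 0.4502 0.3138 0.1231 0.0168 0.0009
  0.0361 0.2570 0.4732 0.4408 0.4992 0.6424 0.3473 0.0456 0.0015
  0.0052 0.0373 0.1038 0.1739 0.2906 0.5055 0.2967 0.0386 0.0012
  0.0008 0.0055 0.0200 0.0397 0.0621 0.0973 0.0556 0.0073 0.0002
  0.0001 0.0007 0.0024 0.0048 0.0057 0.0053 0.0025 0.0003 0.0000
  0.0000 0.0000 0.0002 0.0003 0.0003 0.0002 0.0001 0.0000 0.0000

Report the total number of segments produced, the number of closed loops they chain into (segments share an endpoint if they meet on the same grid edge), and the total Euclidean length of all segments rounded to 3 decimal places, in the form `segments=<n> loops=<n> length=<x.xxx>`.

segments=18 loops=1 length=13.354

cell (3,1): code 0100 → (3.685,2.000)–(4.000,1.311)
cell (3,2): code 1000 → (4.000,2.769)–(3.685,2.000)
cell (4,0): code 0100 → (4.231,1.000)–(5.000,0.589)
cell (4,1): code 1110 → (4.000,1.311)–(4.231,1.000)
cell (4,2): code 1101 → (4.165,3.000)–(4.000,2.769)
cell (4,3): code 1100 → (4.757,4.000)–(4.165,3.000)
cell (4,4): code 1000 → (5.000,4.353)–(4.757,4.000)
cell (5,0): code 0010 → (5.000,0.589)–(5.602,1.000)
cell (5,1): code 0111 → (5.602,1.000)–(6.000,1.671)
cell (5,4): code 1101 → (5.268,5.000)–(5.000,4.353)
cell (5,5): code 1000 → (6.000,5.815)–(5.268,5.000)
cell (6,1): code 0010 → (6.000,1.671)–(6.193,2.000)
cell (6,2): code 0011 → (6.193,2.000)–(6.145,3.000)
cell (6,3): code 0011 → (6.145,3.000)–(6.466,4.000)
cell (6,4): code 0111 → (6.466,4.000)–(7.000,4.518)
cell (6,5): code 1001 → (7.000,5.496)–(6.000,5.815)
cell (7,4): code 0010 → (7.000,4.518)–(7.254,5.000)
cell (7,5): code 0001 → (7.254,5.000)–(7.000,5.496)
total: 18 segments, chained into 1 closed loop(s), length Σ = 13.353753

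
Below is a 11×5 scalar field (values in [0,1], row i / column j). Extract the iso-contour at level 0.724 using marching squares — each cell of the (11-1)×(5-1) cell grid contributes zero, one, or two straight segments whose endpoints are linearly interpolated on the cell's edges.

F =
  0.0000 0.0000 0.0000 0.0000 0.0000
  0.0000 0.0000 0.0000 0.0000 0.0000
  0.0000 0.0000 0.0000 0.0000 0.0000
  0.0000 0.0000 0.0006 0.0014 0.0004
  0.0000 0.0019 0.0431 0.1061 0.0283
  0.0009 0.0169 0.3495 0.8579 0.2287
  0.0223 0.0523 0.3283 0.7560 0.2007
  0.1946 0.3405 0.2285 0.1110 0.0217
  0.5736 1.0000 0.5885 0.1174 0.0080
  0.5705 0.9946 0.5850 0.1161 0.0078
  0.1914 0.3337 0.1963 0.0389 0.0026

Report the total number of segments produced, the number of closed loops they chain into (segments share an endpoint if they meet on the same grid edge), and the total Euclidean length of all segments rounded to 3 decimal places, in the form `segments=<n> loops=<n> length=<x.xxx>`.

cell (4,2): code 0100 → (4.822,3.000)–(5.000,2.737)
cell (4,3): code 1000 → (5.000,3.213)–(4.822,3.000)
cell (5,2): code 0110 → (5.000,2.737)–(6.000,2.925)
cell (5,3): code 1001 → (6.000,3.058)–(5.000,3.213)
cell (6,2): code 0010 → (6.000,2.925)–(6.050,3.000)
cell (6,3): code 0001 → (6.050,3.000)–(6.000,3.058)
cell (7,0): code 0100 → (7.582,1.000)–(8.000,0.353)
cell (7,1): code 1000 → (8.000,1.671)–(7.582,1.000)
cell (8,0): code 0110 → (8.000,0.353)–(9.000,0.362)
cell (8,1): code 1001 → (9.000,1.661)–(8.000,1.671)
cell (9,0): code 0010 → (9.000,0.362)–(9.409,1.000)
cell (9,1): code 0001 → (9.409,1.000)–(9.000,1.661)
total: 12 segments, chained into 2 closed loop(s), length Σ = 7.887669

segments=12 loops=2 length=7.888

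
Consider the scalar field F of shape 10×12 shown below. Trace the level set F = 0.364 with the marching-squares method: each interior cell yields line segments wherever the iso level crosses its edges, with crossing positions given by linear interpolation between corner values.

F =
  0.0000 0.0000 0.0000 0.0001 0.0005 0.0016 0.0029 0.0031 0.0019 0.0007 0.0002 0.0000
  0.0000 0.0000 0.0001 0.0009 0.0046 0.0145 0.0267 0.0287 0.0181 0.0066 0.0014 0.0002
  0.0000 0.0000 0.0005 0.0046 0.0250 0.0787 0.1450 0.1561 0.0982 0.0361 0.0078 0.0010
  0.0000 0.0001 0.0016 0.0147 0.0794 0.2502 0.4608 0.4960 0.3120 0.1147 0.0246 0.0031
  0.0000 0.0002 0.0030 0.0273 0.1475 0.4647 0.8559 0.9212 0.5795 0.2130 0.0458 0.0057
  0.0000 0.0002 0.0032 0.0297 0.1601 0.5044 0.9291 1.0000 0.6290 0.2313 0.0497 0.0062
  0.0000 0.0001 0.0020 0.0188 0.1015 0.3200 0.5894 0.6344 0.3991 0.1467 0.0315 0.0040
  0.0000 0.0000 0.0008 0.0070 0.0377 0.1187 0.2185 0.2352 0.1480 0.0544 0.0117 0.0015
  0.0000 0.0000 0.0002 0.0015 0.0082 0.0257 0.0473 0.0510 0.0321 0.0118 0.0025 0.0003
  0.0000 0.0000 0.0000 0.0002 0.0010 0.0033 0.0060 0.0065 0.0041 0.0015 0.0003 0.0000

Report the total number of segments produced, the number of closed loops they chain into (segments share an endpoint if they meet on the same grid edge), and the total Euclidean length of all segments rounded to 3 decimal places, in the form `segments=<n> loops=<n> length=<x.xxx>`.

cell (2,5): code 0100 → (2.693,6.000)–(3.000,5.540)
cell (2,6): code 1100 → (2.612,7.000)–(2.693,6.000)
cell (2,7): code 1000 → (3.000,7.717)–(2.612,7.000)
cell (3,4): code 0100 → (3.531,5.000)–(4.000,4.683)
cell (3,5): code 1110 → (3.000,5.540)–(3.531,5.000)
cell (3,7): code 1101 → (3.194,8.000)–(3.000,7.717)
cell (3,8): code 1000 → (4.000,8.588)–(3.194,8.000)
cell (4,4): code 0110 → (4.000,4.683)–(5.000,4.592)
cell (4,8): code 1001 → (5.000,8.666)–(4.000,8.588)
cell (5,4): code 0010 → (5.000,4.592)–(5.761,5.000)
cell (5,5): code 0111 → (5.761,5.000)–(6.000,5.163)
cell (5,8): code 1001 → (6.000,8.139)–(5.000,8.666)
cell (6,5): code 0010 → (6.000,5.163)–(6.608,6.000)
cell (6,6): code 0011 → (6.608,6.000)–(6.677,7.000)
cell (6,7): code 0011 → (6.677,7.000)–(6.140,8.000)
cell (6,8): code 0001 → (6.140,8.000)–(6.000,8.139)
total: 16 segments, chained into 1 closed loop(s), length Σ = 12.695463

segments=16 loops=1 length=12.695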